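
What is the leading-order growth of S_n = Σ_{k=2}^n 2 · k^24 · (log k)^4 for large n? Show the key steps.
S_n ~ 2 · n^25 · (log n)^4 / 25

By integral comparison, S_n = ∫_1^n 2 · x^24 · (log x)^4 dx + O(n^24 · (log n)^4). For the integral, the leading term of ∫_1^n x^24 (log x)^4 dx is n^25/25 · (log n)^4 (by repeated integration by parts; each step lowers the log-exponent and produces a relatively O(1/log n) correction). Hence S_n ~ 2 · n^25 · (log n)^4 / 25.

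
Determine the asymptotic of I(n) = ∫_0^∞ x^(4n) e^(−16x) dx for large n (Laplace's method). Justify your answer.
I(n) ~ (sqrt(2π·4n) / 16) · (4n/(16e))^(4n)

Write the integrand as exp(4n ln x − 16x) and set f(x) = 4n ln x − 16x. Then f'(x) = 4n/x − 16 = 0 at x* = 4n/16, and f''(x*) = −4n/x*^2 = −16^2/(4n). Laplace's method (interior maximum) gives
  I(n) ~ e^(f(x*)) · sqrt(2π / |f''(x*)|)
        = exp(4n ln(4n/16) − 4n) · sqrt(2π · 4n / 16^2)
        = (4n/16)^(4n) e^(−4n) · sqrt(2π·4n) / 16
        = (sqrt(2π·4n) / 16) · (4n/(16e))^(4n).
This matches Γ(4n+1)/16^(4n+1) with Stirling applied to Γ.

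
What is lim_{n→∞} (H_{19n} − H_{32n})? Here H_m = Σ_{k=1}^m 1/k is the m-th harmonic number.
lim = ln(19/32)

Euler-Maclaurin gives H_m = ln m + γ + 1/(2m) + O(1/m^2). The γ and O(1/m) terms cancel in the difference:
  H_{19n} − H_{32n} = ln(19n) − ln(32n) + O(1/n) = ln(19/32) + O(1/n).
Hence the limit is ln(19/32).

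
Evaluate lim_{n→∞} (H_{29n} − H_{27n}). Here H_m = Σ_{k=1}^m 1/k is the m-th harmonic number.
lim = ln(29/27)

Euler-Maclaurin gives H_m = ln m + γ + 1/(2m) + O(1/m^2). The γ and O(1/m) terms cancel in the difference:
  H_{29n} − H_{27n} = ln(29n) − ln(27n) + O(1/n) = ln(29/27) + O(1/n).
Hence the limit is ln(29/27).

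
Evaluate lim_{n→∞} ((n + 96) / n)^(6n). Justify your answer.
lim = e^576

Rewrite as (1 + 96/n)^(6n). By the standard limit (1 + x/n)^n → e^x, we have (1 + 96/n)^n → e^96, and raising to the 6th power gives e^576.
More precisely, ln[(1 + 96/n)^(6n)] = 6n · ln(1 + 96/n) = 6n · (96/n + O(1/n^2)) = 576 + O(1/n) → 576.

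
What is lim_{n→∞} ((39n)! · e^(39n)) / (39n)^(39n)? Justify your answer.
lim = ∞

Stirling: (39n)! ~ sqrt(2π·39n) · (39n/e)^(39n). Hence
  (39n)! · e^(39n) / (39n)^(39n) ~ sqrt(2π·39n) = sqrt(2π·39) · sqrt(n) → ∞.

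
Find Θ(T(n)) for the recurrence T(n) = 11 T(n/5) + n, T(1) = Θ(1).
T(n) = Θ(n^(log_5 11))

Master theorem: compare f(n) = n to n^(log_5 11) where log_5 11 ≈ 1.490. Since 1 < log_5 11, we have f(n) = O(n^(log_5 11 − ε)) for some ε > 0 — Case 1. Hence T(n) = Θ(n^(log_5 11)).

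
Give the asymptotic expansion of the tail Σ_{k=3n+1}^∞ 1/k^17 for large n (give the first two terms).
Σ_{k>3n} 1/k^17 = 1/(16 · (3n)^16) − 1/(2 · (3n)^17) + O(1/(3n)^18)

Compare to the integral: ∫_{3n}^∞ x^(−17) dx = [−x^(−16)/16]_{3n}^∞ = 1/((17−1)·(3n)^16). The Euler-Maclaurin correction adds −f(3n)/2 = −1/(2·(3n)^17). Euler-Maclaurin then gives
  Σ_{k>3n} 1/k^17 = ∫_{3n}^∞ dx/x^17 − 1/(2·(3n)^17) + O(1/(3n)^18).
(Equivalently this is ζ(17) − Σ_{k≤3n} 1/k^17.)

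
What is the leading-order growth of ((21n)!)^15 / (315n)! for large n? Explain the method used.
((21n)!)^15/(315n)! ~ ((2π·21n)^(14/2) / sqrt(15)) · 15^(−15·21n)  →  0

Write N = 21n. Stirling: N! ~ sqrt(2π N)(N/e)^N and (15N)! ~ sqrt(2π·15N)·(15N/e)^(15N).
  (N!)^15/(15N)! ~ (2π N)^(15/2) (N/e)^(15N) / [sqrt(2π·15N) (15N/e)^(15N)]
     = (2π N)^(15/2) / sqrt(2π·15N) · (N/(15N))^(15N)
     = (2π N)^((15−1)/2) / sqrt(15) · 15^(−15N).
Since 15^15 > 1, the factor 15^(−15N) decays exponentially, so the ratio → 0. Substituting N = 21n gives the stated form.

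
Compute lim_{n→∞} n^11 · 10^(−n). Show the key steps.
lim = 0

Exponentials with base > 1 dominate every fixed polynomial: for any fixed c, n^c / 10^n → 0 as n → ∞ (e.g. by the ratio test, or by writing 10^n = e^(n ln 10) and noting e^(n ln 10) / n^c → ∞). Hence n^11 · 10^(−n) = n^11 / 10^n → 0.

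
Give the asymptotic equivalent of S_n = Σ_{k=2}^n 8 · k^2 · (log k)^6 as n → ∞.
S_n ~ 8 · n^3 · (log n)^6 / 3

By integral comparison, S_n = ∫_1^n 8 · x^2 · (log x)^6 dx + O(n^2 · (log n)^6). For the integral, the leading term of ∫_1^n x^2 (log x)^6 dx is n^3/3 · (log n)^6 (by repeated integration by parts; each step lowers the log-exponent and produces a relatively O(1/log n) correction). Hence S_n ~ 8 · n^3 · (log n)^6 / 3.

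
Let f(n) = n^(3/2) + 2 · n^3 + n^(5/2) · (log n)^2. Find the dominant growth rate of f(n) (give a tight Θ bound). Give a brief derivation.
f(n) ∈ Θ(n^3)

Compare the terms by growth order. For large n, n^a · (log n)^b dominates n^a' · (log n)^b' iff a > a', or (a = a' and b > b'). Ranking the 3 terms shows the dominant one is 2 · n^3. Hence f(n) ∈ Θ(n^3).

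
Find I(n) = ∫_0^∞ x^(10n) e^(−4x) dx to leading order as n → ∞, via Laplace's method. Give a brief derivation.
I(n) ~ (sqrt(2π·10n) / 4) · (10n/(4e))^(10n)

Write the integrand as exp(10n ln x − 4x) and set f(x) = 10n ln x − 4x. Then f'(x) = 10n/x − 4 = 0 at x* = 10n/4, and f''(x*) = −10n/x*^2 = −4^2/(10n). Laplace's method (interior maximum) gives
  I(n) ~ e^(f(x*)) · sqrt(2π / |f''(x*)|)
        = exp(10n ln(10n/4) − 10n) · sqrt(2π · 10n / 4^2)
        = (10n/4)^(10n) e^(−10n) · sqrt(2π·10n) / 4
        = (sqrt(2π·10n) / 4) · (10n/(4e))^(10n).
This matches Γ(10n+1)/4^(10n+1) with Stirling applied to Γ.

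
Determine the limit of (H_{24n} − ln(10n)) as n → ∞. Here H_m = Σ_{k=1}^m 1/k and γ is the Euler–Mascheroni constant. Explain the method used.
lim = ln(12/5) + γ

By Euler-Maclaurin, H_m = ln m + γ + O(1/m). So
  H_{24n} − ln(10n) = ln(24n) + γ − ln(10n) + O(1/n)
                       = ln(24/10) + γ + O(1/n).
Hence the limit is ln(24/10) + γ (= ln(12/5)).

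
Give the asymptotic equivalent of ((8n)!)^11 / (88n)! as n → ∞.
((8n)!)^11/(88n)! ~ ((2π·8n)^(10/2) / sqrt(11)) · 11^(−11·8n)  →  0

Write N = 8n. Stirling: N! ~ sqrt(2π N)(N/e)^N and (11N)! ~ sqrt(2π·11N)·(11N/e)^(11N).
  (N!)^11/(11N)! ~ (2π N)^(11/2) (N/e)^(11N) / [sqrt(2π·11N) (11N/e)^(11N)]
     = (2π N)^(11/2) / sqrt(2π·11N) · (N/(11N))^(11N)
     = (2π N)^((11−1)/2) / sqrt(11) · 11^(−11N).
Since 11^11 > 1, the factor 11^(−11N) decays exponentially, so the ratio → 0. Substituting N = 8n gives the stated form.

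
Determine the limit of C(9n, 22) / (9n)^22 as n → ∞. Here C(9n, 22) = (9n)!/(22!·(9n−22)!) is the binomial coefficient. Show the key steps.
lim = 1/22! = 1/1124000727777607680000

With N = 9n → ∞: C(N, 22) / N^22 = [N(N−1)…(N−21)] / (22! · N^22) = (1/22!) · 1 · (1 − 1/(9n)) · … · (1 − 21/(9n)). Each factor → 1 as N → ∞, so the limit is 1/22! = 1/1124000727777607680000.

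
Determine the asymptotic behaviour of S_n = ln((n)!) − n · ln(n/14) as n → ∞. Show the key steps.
S_n ~ n · (ln 14 − 1) + O(ln n)

Stirling: ln((n)!) = n ln(n) − n + O(ln n).
  S_n = n ln(n) − n − n ln(n/14) + O(ln n)
      = n ln(n) − n ln n + n ln 14 − n + O(ln n)
      = n ln 14 − n + O(ln n)
      = n (ln 14 − 1) + O(ln n).
Numerically ln(14) − 1 ≈ 1.6391.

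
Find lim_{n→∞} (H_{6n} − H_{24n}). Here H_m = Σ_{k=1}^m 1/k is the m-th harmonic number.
lim = ln(6/24) = −ln 4

Euler-Maclaurin gives H_m = ln m + γ + 1/(2m) + O(1/m^2). The γ and O(1/m) terms cancel in the difference:
  H_{6n} − H_{24n} = ln(6n) − ln(24n) + O(1/n) = ln(6/24) + O(1/n).
Hence the limit is ln(6/24) = −ln 4.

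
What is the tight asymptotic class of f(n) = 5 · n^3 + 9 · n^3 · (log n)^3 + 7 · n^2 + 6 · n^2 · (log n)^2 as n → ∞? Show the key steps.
f(n) ∈ Θ(n^3 · (log n)^3)

Compare the terms by growth order. For large n, n^a · (log n)^b dominates n^a' · (log n)^b' iff a > a', or (a = a' and b > b'). Ranking the 4 terms shows the dominant one is 9 · n^3 · (log n)^3. Hence f(n) ∈ Θ(n^3 · (log n)^3).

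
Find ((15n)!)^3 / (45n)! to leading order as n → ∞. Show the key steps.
((15n)!)^3/(45n)! ~ ((2π·15n)^(2/2) / sqrt(3)) · 3^(−3·15n)  →  0

Write N = 15n. Stirling: N! ~ sqrt(2π N)(N/e)^N and (3N)! ~ sqrt(2π·3N)·(3N/e)^(3N).
  (N!)^3/(3N)! ~ (2π N)^(3/2) (N/e)^(3N) / [sqrt(2π·3N) (3N/e)^(3N)]
     = (2π N)^(3/2) / sqrt(2π·3N) · (N/(3N))^(3N)
     = (2π N)^((3−1)/2) / sqrt(3) · 3^(−3N).
Since 3^3 > 1, the factor 3^(−3N) decays exponentially, so the ratio → 0. Substituting N = 15n gives the stated form.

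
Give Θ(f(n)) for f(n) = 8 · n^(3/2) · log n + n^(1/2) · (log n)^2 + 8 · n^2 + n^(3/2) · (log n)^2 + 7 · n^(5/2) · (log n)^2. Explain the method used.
f(n) ∈ Θ(n^(5/2) · (log n)^2)

Compare the terms by growth order. For large n, n^a · (log n)^b dominates n^a' · (log n)^b' iff a > a', or (a = a' and b > b'). Ranking the 5 terms shows the dominant one is 7 · n^(5/2) · (log n)^2. Hence f(n) ∈ Θ(n^(5/2) · (log n)^2).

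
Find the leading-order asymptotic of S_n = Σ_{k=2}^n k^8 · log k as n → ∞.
S_n ~ n^9 log n / 9 − n^9 / 81

By integral comparison, S_n = ∫_1^n x^8 · log x dx + O(n^8 · log n). For the integral, ∫ x^8 log x dx = n^9 log n / 9 − n^9/81 (integration by parts). Hence S_n ~ n^9 log n / 9 − n^9 / 81.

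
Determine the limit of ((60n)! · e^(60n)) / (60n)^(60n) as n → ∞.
lim = ∞

Stirling: (60n)! ~ sqrt(2π·60n) · (60n/e)^(60n). Hence
  (60n)! · e^(60n) / (60n)^(60n) ~ sqrt(2π·60n) = sqrt(2π·60) · sqrt(n) → ∞.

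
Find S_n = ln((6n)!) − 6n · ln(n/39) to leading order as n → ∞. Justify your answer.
S_n ~ 6n · (ln 234 − 1) + O(ln n)

Stirling: ln((6n)!) = 6n ln(6n) − 6n + O(ln n).
  S_n = 6n ln(6n) − 6n − 6n ln(n/39) + O(ln n)
      = 6n ln(6n) − 6n ln n + 6n ln 39 − 6n + O(ln n)
      = 6n ln 6 + 6n ln 39 − 6n + O(ln n)
      = 6n (ln 234 − 1) + O(ln n).
Numerically ln(234) − 1 ≈ 4.4553.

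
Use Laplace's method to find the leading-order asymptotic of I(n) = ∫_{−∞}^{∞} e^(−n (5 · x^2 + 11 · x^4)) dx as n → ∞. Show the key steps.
I(n) ~ sqrt(π/(5n))

φ(x) = 5 · x^2 + 11 · x^4 has its unique global minimum at x* = 0 (since φ'(x) = 10x + 44x^3 = 0 only at x = 0 for real x with both coefficients positive, and φ → ∞ as |x| → ∞). At x* = 0, φ(0) = 0 and φ''(0) = 10. Laplace's method then gives
  I(n) ~ sqrt(2π / (n · φ''(0))) · e^(−n φ(0)) = sqrt(2π / (10n)) = sqrt(π/(5n)).
The 11 · x^4 term contributes only at subleading order (an O(1/n) relative correction).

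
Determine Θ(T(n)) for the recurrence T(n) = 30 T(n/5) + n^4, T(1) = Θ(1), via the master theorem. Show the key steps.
T(n) = Θ(n^4)

log_5 30 ≈ 2.113. f(n) = n^4 dominates n^(log_5 30) since 4 > 2.113, and the regularity condition a·f(n/b) = 30·(n/5)^4 = (30/625)·n^4 ≤ c·f(n) holds with c = 30/625 ≈ 0.048 < 1. So this is Case 3: T(n) = Θ(f(n)) = Θ(n^4).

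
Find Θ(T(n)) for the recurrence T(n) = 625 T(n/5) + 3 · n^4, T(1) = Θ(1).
T(n) = Θ(n^4 log n)

log_5 625 = 4, and f(n) = 3 · n^4 = Θ(n^(log_5 625)). This is Case 2 of the master theorem: T(n) = Θ(f(n) · log n) = Θ(n^4 log n).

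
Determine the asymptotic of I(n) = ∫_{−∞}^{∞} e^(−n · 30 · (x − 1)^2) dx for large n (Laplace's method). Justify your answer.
I(n) = sqrt(π/(30n))

Here φ(x) = 30 · (x − 1)^2 has its unique minimum at x* = 1 with φ(x*) = 0 and φ''(x*) = 60. Laplace's method gives
  I(n) ~ e^(−n φ(x*)) · sqrt(2π / (n · φ''(x*))) = sqrt(2π / (60n)) = sqrt(π/(30n)).
This is exact: substituting u = (x − 1)·sqrt(30n) gives I(n) = (1/sqrt(30n)) ∫_{−∞}^{∞} e^(−u^2) du = sqrt(π/(30n)).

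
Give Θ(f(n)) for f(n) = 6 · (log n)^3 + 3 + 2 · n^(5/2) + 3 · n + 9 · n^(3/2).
f(n) ∈ Θ(n^(5/2))

Compare the terms by growth order. For large n, n^a · (log n)^b dominates n^a' · (log n)^b' iff a > a', or (a = a' and b > b'). Ranking the 5 terms shows the dominant one is 2 · n^(5/2). Hence f(n) ∈ Θ(n^(5/2)).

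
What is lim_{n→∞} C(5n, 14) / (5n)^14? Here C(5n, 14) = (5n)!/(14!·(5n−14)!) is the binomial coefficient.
lim = 1/14! = 1/87178291200

With N = 5n → ∞: C(N, 14) / N^14 = [N(N−1)…(N−13)] / (14! · N^14) = (1/14!) · 1 · (1 − 1/(5n)) · … · (1 − 13/(5n)). Each factor → 1 as N → ∞, so the limit is 1/14! = 1/87178291200.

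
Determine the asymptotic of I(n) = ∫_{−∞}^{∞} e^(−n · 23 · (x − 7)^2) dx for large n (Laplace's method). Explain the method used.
I(n) = sqrt(π/(23n))

Here φ(x) = 23 · (x − 7)^2 has its unique minimum at x* = 7 with φ(x*) = 0 and φ''(x*) = 46. Laplace's method gives
  I(n) ~ e^(−n φ(x*)) · sqrt(2π / (n · φ''(x*))) = sqrt(2π / (46n)) = sqrt(π/(23n)).
This is exact: substituting u = (x − 7)·sqrt(23n) gives I(n) = (1/sqrt(23n)) ∫_{−∞}^{∞} e^(−u^2) du = sqrt(π/(23n)).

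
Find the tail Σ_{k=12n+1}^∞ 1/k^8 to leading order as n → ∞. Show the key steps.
Σ_{k>12n} 1/k^8 ~ 1/(7 · (12n)^7)

Compare to the integral: ∫_{12n}^∞ x^(−8) dx = [−x^(−7)/7]_{12n}^∞ = 1/((8−1)·(12n)^7). Euler-Maclaurin then gives
  Σ_{k>12n} 1/k^8 = ∫_{12n}^∞ dx/x^8 − 1/(2·(12n)^8) + O(1/(12n)^9).
(Equivalently this is ζ(8) − Σ_{k≤12n} 1/k^8.)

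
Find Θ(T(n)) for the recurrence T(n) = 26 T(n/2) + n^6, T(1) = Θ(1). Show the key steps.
T(n) = Θ(n^6)

log_2 26 ≈ 4.700. f(n) = n^6 dominates n^(log_2 26) since 6 > 4.700, and the regularity condition a·f(n/b) = 26·(n/2)^6 = (26/64)·n^6 ≤ c·f(n) holds with c = 26/64 ≈ 0.406 < 1. So this is Case 3: T(n) = Θ(f(n)) = Θ(n^6).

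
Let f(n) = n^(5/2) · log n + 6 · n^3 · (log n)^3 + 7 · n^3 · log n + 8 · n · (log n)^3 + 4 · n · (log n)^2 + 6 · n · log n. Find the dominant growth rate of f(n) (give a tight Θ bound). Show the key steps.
f(n) ∈ Θ(n^3 · (log n)^3)

Compare the terms by growth order. For large n, n^a · (log n)^b dominates n^a' · (log n)^b' iff a > a', or (a = a' and b > b'). Ranking the 6 terms shows the dominant one is 6 · n^3 · (log n)^3. Hence f(n) ∈ Θ(n^3 · (log n)^3).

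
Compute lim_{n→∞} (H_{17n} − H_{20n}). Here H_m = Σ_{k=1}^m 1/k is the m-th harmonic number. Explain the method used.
lim = ln(17/20)

Euler-Maclaurin gives H_m = ln m + γ + 1/(2m) + O(1/m^2). The γ and O(1/m) terms cancel in the difference:
  H_{17n} − H_{20n} = ln(17n) − ln(20n) + O(1/n) = ln(17/20) + O(1/n).
Hence the limit is ln(17/20).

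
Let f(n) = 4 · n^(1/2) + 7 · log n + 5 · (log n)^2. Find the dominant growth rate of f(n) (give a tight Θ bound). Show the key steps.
f(n) ∈ Θ(n^(1/2))

Compare the terms by growth order. For large n, n^a · (log n)^b dominates n^a' · (log n)^b' iff a > a', or (a = a' and b > b'). Ranking the 3 terms shows the dominant one is 4 · n^(1/2). Hence f(n) ∈ Θ(n^(1/2)).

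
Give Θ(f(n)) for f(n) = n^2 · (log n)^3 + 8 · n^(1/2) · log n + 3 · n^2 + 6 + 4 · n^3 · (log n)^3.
f(n) ∈ Θ(n^3 · (log n)^3)

Compare the terms by growth order. For large n, n^a · (log n)^b dominates n^a' · (log n)^b' iff a > a', or (a = a' and b > b'). Ranking the 5 terms shows the dominant one is 4 · n^3 · (log n)^3. Hence f(n) ∈ Θ(n^3 · (log n)^3).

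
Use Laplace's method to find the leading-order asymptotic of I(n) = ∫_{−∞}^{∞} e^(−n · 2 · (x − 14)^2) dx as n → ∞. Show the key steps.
I(n) = sqrt(π/(2n))

Here φ(x) = 2 · (x − 14)^2 has its unique minimum at x* = 14 with φ(x*) = 0 and φ''(x*) = 4. Laplace's method gives
  I(n) ~ e^(−n φ(x*)) · sqrt(2π / (n · φ''(x*))) = sqrt(2π / (4n)) = sqrt(π/(2n)).
This is exact: substituting u = (x − 14)·sqrt(2n) gives I(n) = (1/sqrt(2n)) ∫_{−∞}^{∞} e^(−u^2) du = sqrt(π/(2n)).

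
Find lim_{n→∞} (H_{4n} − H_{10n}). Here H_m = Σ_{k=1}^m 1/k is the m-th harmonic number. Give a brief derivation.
lim = ln(4/10) = ln(2/5)

Euler-Maclaurin gives H_m = ln m + γ + 1/(2m) + O(1/m^2). The γ and O(1/m) terms cancel in the difference:
  H_{4n} − H_{10n} = ln(4n) − ln(10n) + O(1/n) = ln(4/10) + O(1/n).
Hence the limit is ln(4/10) = ln(2/5).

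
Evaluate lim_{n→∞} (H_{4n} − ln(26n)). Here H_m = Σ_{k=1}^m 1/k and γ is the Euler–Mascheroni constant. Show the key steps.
lim = ln(2/13) + γ

By Euler-Maclaurin, H_m = ln m + γ + O(1/m). So
  H_{4n} − ln(26n) = ln(4n) + γ − ln(26n) + O(1/n)
                       = ln(4/26) + γ + O(1/n).
Hence the limit is ln(4/26) + γ (= ln(2/13)).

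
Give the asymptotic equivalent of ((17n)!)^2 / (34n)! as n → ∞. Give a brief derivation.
((17n)!)^2/(34n)! ~ ((2π·17n)^(1/2) / sqrt(2)) · 2^(−2·17n)  →  0

Write N = 17n. Stirling: N! ~ sqrt(2π N)(N/e)^N and (2N)! ~ sqrt(2π·2N)·(2N/e)^(2N).
  (N!)^2/(2N)! ~ (2π N)^(2/2) (N/e)^(2N) / [sqrt(2π·2N) (2N/e)^(2N)]
     = (2π N)^(2/2) / sqrt(2π·2N) · (N/(2N))^(2N)
     = (2π N)^((2−1)/2) / sqrt(2) · 2^(−2N).
Since 2^2 > 1, the factor 2^(−2N) decays exponentially, so the ratio → 0. Substituting N = 17n gives the stated form.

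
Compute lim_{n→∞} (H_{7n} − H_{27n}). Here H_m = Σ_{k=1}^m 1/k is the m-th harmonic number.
lim = ln(7/27)

Euler-Maclaurin gives H_m = ln m + γ + 1/(2m) + O(1/m^2). The γ and O(1/m) terms cancel in the difference:
  H_{7n} − H_{27n} = ln(7n) − ln(27n) + O(1/n) = ln(7/27) + O(1/n).
Hence the limit is ln(7/27).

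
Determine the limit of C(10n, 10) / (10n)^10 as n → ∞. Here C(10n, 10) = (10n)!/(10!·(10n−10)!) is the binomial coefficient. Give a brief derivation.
lim = 1/10! = 1/3628800

With N = 10n → ∞: C(N, 10) / N^10 = [N(N−1)…(N−9)] / (10! · N^10) = (1/10!) · 1 · (1 − 1/(10n)) · … · (1 − 9/(10n)). Each factor → 1 as N → ∞, so the limit is 1/10! = 1/3628800.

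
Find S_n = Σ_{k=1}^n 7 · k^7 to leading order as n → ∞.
S_n ~ 7 · n^8 / 8

By integral comparison (Euler-Maclaurin), Σ_{k=1}^n 7 · k^7 = 7 · ∫_0^n x^7 dx + O(n^7) = 7 · n^8/8 + O(n^7). (Equivalently, Faulhaber's formula gives the same leading term.)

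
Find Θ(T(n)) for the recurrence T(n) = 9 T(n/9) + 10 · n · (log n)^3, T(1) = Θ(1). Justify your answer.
T(n) = Θ(n · (log n)^4)

Here log_9 9 = 1 and f(n) = 10 · n · (log n)^3 = Θ(n^(log_9 9) · (log n)^3). This is the extended Case 2 of the master theorem (f matches the critical exponent up to log factors), giving T(n) = Θ(n^(log_9 9) · (log n)^(3+1)) = Θ(n · (log n)^4).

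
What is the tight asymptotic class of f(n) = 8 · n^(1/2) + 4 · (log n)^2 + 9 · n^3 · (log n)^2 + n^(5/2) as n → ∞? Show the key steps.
f(n) ∈ Θ(n^3 · (log n)^2)

Compare the terms by growth order. For large n, n^a · (log n)^b dominates n^a' · (log n)^b' iff a > a', or (a = a' and b > b'). Ranking the 4 terms shows the dominant one is 9 · n^3 · (log n)^2. Hence f(n) ∈ Θ(n^3 · (log n)^2).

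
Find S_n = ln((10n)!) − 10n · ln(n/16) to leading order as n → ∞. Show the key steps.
S_n ~ 10n · (ln 160 − 1) + O(ln n)

Stirling: ln((10n)!) = 10n ln(10n) − 10n + O(ln n).
  S_n = 10n ln(10n) − 10n − 10n ln(n/16) + O(ln n)
      = 10n ln(10n) − 10n ln n + 10n ln 16 − 10n + O(ln n)
      = 10n ln 10 + 10n ln 16 − 10n + O(ln n)
      = 10n (ln 160 − 1) + O(ln n).
Numerically ln(160) − 1 ≈ 4.0752.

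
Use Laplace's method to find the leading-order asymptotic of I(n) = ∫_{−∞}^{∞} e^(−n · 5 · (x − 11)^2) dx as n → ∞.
I(n) = sqrt(π/(5n))

Here φ(x) = 5 · (x − 11)^2 has its unique minimum at x* = 11 with φ(x*) = 0 and φ''(x*) = 10. Laplace's method gives
  I(n) ~ e^(−n φ(x*)) · sqrt(2π / (n · φ''(x*))) = sqrt(2π / (10n)) = sqrt(π/(5n)).
This is exact: substituting u = (x − 11)·sqrt(5n) gives I(n) = (1/sqrt(5n)) ∫_{−∞}^{∞} e^(−u^2) du = sqrt(π/(5n)).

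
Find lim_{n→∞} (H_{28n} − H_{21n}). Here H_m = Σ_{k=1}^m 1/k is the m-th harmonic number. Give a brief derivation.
lim = ln(28/21) = ln(4/3)

Euler-Maclaurin gives H_m = ln m + γ + 1/(2m) + O(1/m^2). The γ and O(1/m) terms cancel in the difference:
  H_{28n} − H_{21n} = ln(28n) − ln(21n) + O(1/n) = ln(28/21) + O(1/n).
Hence the limit is ln(28/21) = ln(4/3).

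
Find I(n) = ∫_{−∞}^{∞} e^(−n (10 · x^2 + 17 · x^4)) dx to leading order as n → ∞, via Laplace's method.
I(n) ~ sqrt(π/(10n))

φ(x) = 10 · x^2 + 17 · x^4 has its unique global minimum at x* = 0 (since φ'(x) = 20x + 68x^3 = 0 only at x = 0 for real x with both coefficients positive, and φ → ∞ as |x| → ∞). At x* = 0, φ(0) = 0 and φ''(0) = 20. Laplace's method then gives
  I(n) ~ sqrt(2π / (n · φ''(0))) · e^(−n φ(0)) = sqrt(2π / (20n)) = sqrt(π/(10n)).
The 17 · x^4 term contributes only at subleading order (an O(1/n) relative correction).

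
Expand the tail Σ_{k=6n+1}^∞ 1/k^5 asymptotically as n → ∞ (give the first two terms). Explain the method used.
Σ_{k>6n} 1/k^5 = 1/(4 · (6n)^4) − 1/(2 · (6n)^5) + O(1/(6n)^6)

Compare to the integral: ∫_{6n}^∞ x^(−5) dx = [−x^(−4)/4]_{6n}^∞ = 1/((5−1)·(6n)^4). The Euler-Maclaurin correction adds −f(6n)/2 = −1/(2·(6n)^5). Euler-Maclaurin then gives
  Σ_{k>6n} 1/k^5 = ∫_{6n}^∞ dx/x^5 − 1/(2·(6n)^5) + O(1/(6n)^6).
(Equivalently this is ζ(5) − Σ_{k≤6n} 1/k^5.)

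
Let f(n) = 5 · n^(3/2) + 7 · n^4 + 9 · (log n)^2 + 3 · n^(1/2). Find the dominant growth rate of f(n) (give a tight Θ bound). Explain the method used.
f(n) ∈ Θ(n^4)

Compare the terms by growth order. For large n, n^a · (log n)^b dominates n^a' · (log n)^b' iff a > a', or (a = a' and b > b'). Ranking the 4 terms shows the dominant one is 7 · n^4. Hence f(n) ∈ Θ(n^4).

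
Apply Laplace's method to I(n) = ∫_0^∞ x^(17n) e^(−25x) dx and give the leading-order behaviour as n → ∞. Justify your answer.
I(n) ~ (sqrt(2π·17n) / 25) · (17n/(25e))^(17n)

Write the integrand as exp(17n ln x − 25x) and set f(x) = 17n ln x − 25x. Then f'(x) = 17n/x − 25 = 0 at x* = 17n/25, and f''(x*) = −17n/x*^2 = −25^2/(17n). Laplace's method (interior maximum) gives
  I(n) ~ e^(f(x*)) · sqrt(2π / |f''(x*)|)
        = exp(17n ln(17n/25) − 17n) · sqrt(2π · 17n / 25^2)
        = (17n/25)^(17n) e^(−17n) · sqrt(2π·17n) / 25
        = (sqrt(2π·17n) / 25) · (17n/(25e))^(17n).
This matches Γ(17n+1)/25^(17n+1) with Stirling applied to Γ.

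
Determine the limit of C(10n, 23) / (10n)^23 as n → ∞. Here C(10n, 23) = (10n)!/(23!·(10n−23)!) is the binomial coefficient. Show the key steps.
lim = 1/23! = 1/25852016738884976640000

With N = 10n → ∞: C(N, 23) / N^23 = [N(N−1)…(N−22)] / (23! · N^23) = (1/23!) · 1 · (1 − 1/(10n)) · … · (1 − 22/(10n)). Each factor → 1 as N → ∞, so the limit is 1/23! = 1/25852016738884976640000.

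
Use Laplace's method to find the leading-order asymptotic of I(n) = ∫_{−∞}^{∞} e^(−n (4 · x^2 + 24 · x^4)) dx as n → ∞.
I(n) ~ sqrt(π/(4n))

φ(x) = 4 · x^2 + 24 · x^4 has its unique global minimum at x* = 0 (since φ'(x) = 8x + 96x^3 = 0 only at x = 0 for real x with both coefficients positive, and φ → ∞ as |x| → ∞). At x* = 0, φ(0) = 0 and φ''(0) = 8. Laplace's method then gives
  I(n) ~ sqrt(2π / (n · φ''(0))) · e^(−n φ(0)) = sqrt(2π / (8n)) = sqrt(π/(4n)).
The 24 · x^4 term contributes only at subleading order (an O(1/n) relative correction).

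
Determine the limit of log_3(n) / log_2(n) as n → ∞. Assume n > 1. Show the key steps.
lim = ln(2) / ln(3) = log_3(2)

Change of base: log_3(n) = ln n / ln 3 and log_2(n) = ln n / ln 2. The ratio is (ln n / ln 3) · (ln 2 / ln n) = ln 2 / ln 3, a constant independent of n. So the limit is ln 2 / ln 3 = log_3(2).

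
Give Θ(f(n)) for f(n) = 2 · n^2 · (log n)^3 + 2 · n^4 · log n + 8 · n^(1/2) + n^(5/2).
f(n) ∈ Θ(n^4 · log n)

Compare the terms by growth order. For large n, n^a · (log n)^b dominates n^a' · (log n)^b' iff a > a', or (a = a' and b > b'). Ranking the 4 terms shows the dominant one is 2 · n^4 · log n. Hence f(n) ∈ Θ(n^4 · log n).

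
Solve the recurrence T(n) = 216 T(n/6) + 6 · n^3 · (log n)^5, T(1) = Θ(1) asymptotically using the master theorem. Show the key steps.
T(n) = Θ(n^3 · (log n)^6)

Here log_6 216 = 3 and f(n) = 6 · n^3 · (log n)^5 = Θ(n^(log_6 216) · (log n)^5). This is the extended Case 2 of the master theorem (f matches the critical exponent up to log factors), giving T(n) = Θ(n^(log_6 216) · (log n)^(5+1)) = Θ(n^3 · (log n)^6).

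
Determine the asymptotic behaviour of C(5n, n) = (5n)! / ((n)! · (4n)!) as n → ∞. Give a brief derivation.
C(5n, n) ~ (3125/256)^(n) · sqrt(5/(8π·n))

Write N = n. Apply Stirling to each factorial:
  (5N)! ~ sqrt(2π·5N) · (5N/e)^(5N),
  N! ~ sqrt(2π N) · (N/e)^N,
  (4N)! ~ sqrt(2π·4N) · (4N/e)^(4N).
The exponential factors combine to (5N)^(5N) / (N^N · (4N)^(4N)) = 5^(5N)/4^(4N) = (5^5/4^4)^N = (3125/256)^N.
The square-root prefactors combine to sqrt(2π·5N) / (sqrt(2π N)·sqrt(2π·4N)) = sqrt(5 / (2π·4·N)) = sqrt(5/(8π·n)).
Substituting N = n: C(5n, n) ~ (3125/256)^(n) · sqrt(5/(8π·n)).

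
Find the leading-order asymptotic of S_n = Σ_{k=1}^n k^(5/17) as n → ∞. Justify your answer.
S_n ~ (17/22) · n^(22/17)

Integral comparison: Σ_{k=1}^n k^(5/17) = ∫_0^n x^(5/17) dx + O(n^(5/17)). The integral is n^(1 + 5/17) / (1 + 5/17) = n^((5+17)/17) / ((5+17)/17) = (17/22) · n^(22/17).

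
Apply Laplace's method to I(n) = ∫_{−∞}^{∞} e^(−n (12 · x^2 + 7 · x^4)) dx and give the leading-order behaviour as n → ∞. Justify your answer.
I(n) ~ sqrt(π/(12n))

φ(x) = 12 · x^2 + 7 · x^4 has its unique global minimum at x* = 0 (since φ'(x) = 24x + 28x^3 = 0 only at x = 0 for real x with both coefficients positive, and φ → ∞ as |x| → ∞). At x* = 0, φ(0) = 0 and φ''(0) = 24. Laplace's method then gives
  I(n) ~ sqrt(2π / (n · φ''(0))) · e^(−n φ(0)) = sqrt(2π / (24n)) = sqrt(π/(12n)).
The 7 · x^4 term contributes only at subleading order (an O(1/n) relative correction).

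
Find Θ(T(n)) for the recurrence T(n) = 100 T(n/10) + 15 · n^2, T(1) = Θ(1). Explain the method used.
T(n) = Θ(n^2 log n)

log_10 100 = 2, and f(n) = 15 · n^2 = Θ(n^(log_10 100)). This is Case 2 of the master theorem: T(n) = Θ(f(n) · log n) = Θ(n^2 log n).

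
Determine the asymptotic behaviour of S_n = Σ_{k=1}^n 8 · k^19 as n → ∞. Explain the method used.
S_n ~ 2 · n^20 / 5

By integral comparison (Euler-Maclaurin), Σ_{k=1}^n 8 · k^19 = 8 · ∫_0^n x^19 dx + O(n^19) = 8 · n^20/20 = 2 · n^20 / 5 + O(n^19). (Equivalently, Faulhaber's formula gives the same leading term.)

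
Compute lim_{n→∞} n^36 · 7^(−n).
lim = 0

Exponentials with base > 1 dominate every fixed polynomial: for any fixed c, n^c / 7^n → 0 as n → ∞ (e.g. by the ratio test, or by writing 7^n = e^(n ln 7) and noting e^(n ln 7) / n^c → ∞). Hence n^36 · 7^(−n) = n^36 / 7^n → 0.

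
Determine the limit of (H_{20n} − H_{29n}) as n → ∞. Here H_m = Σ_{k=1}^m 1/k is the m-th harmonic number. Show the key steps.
lim = ln(20/29)

Euler-Maclaurin gives H_m = ln m + γ + 1/(2m) + O(1/m^2). The γ and O(1/m) terms cancel in the difference:
  H_{20n} − H_{29n} = ln(20n) − ln(29n) + O(1/n) = ln(20/29) + O(1/n).
Hence the limit is ln(20/29).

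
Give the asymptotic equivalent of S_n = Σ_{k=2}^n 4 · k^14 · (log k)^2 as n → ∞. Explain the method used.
S_n ~ 4 · n^15 · (log n)^2 / 15

By integral comparison, S_n = ∫_1^n 4 · x^14 · (log x)^2 dx + O(n^14 · (log n)^2). For the integral, the leading term of ∫_1^n x^14 (log x)^2 dx is n^15/15 · (log n)^2 (by repeated integration by parts; each step lowers the log-exponent and produces a relatively O(1/log n) correction). Hence S_n ~ 4 · n^15 · (log n)^2 / 15.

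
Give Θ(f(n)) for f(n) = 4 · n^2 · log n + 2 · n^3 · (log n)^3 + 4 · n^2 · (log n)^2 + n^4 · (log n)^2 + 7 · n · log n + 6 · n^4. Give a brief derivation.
f(n) ∈ Θ(n^4 · (log n)^2)

Compare the terms by growth order. For large n, n^a · (log n)^b dominates n^a' · (log n)^b' iff a > a', or (a = a' and b > b'). Ranking the 6 terms shows the dominant one is n^4 · (log n)^2. Hence f(n) ∈ Θ(n^4 · (log n)^2).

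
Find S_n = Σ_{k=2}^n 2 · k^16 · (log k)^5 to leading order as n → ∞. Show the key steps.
S_n ~ 2 · n^17 · (log n)^5 / 17

By integral comparison, S_n = ∫_1^n 2 · x^16 · (log x)^5 dx + O(n^16 · (log n)^5). For the integral, the leading term of ∫_1^n x^16 (log x)^5 dx is n^17/17 · (log n)^5 (by repeated integration by parts; each step lowers the log-exponent and produces a relatively O(1/log n) correction). Hence S_n ~ 2 · n^17 · (log n)^5 / 17.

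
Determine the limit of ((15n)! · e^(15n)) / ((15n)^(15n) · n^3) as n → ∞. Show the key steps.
lim = 0

Stirling: (15n)! ~ sqrt(2π·15n) · (15n/e)^(15n). Hence
  (15n)! · e^(15n) / (15n)^(15n) ~ sqrt(2π·15n).
Dividing by n^3: sqrt(2π·15n) / n^3 = sqrt(2π·15) · n^((1−6)/2), so the expression behaves like sqrt(2π·15) · n^((1−6)/2) → 0.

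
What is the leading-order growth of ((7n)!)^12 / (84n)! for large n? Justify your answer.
((7n)!)^12/(84n)! ~ ((2π·7n)^(11/2) / sqrt(12)) · 12^(−12·7n)  →  0

Write N = 7n. Stirling: N! ~ sqrt(2π N)(N/e)^N and (12N)! ~ sqrt(2π·12N)·(12N/e)^(12N).
  (N!)^12/(12N)! ~ (2π N)^(12/2) (N/e)^(12N) / [sqrt(2π·12N) (12N/e)^(12N)]
     = (2π N)^(12/2) / sqrt(2π·12N) · (N/(12N))^(12N)
     = (2π N)^((12−1)/2) / sqrt(12) · 12^(−12N).
Since 12^12 > 1, the factor 12^(−12N) decays exponentially, so the ratio → 0. Substituting N = 7n gives the stated form.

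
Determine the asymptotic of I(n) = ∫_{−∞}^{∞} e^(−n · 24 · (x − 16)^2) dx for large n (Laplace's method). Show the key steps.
I(n) = sqrt(π/(24n))

Here φ(x) = 24 · (x − 16)^2 has its unique minimum at x* = 16 with φ(x*) = 0 and φ''(x*) = 48. Laplace's method gives
  I(n) ~ e^(−n φ(x*)) · sqrt(2π / (n · φ''(x*))) = sqrt(2π / (48n)) = sqrt(π/(24n)).
This is exact: substituting u = (x − 16)·sqrt(24n) gives I(n) = (1/sqrt(24n)) ∫_{−∞}^{∞} e^(−u^2) du = sqrt(π/(24n)).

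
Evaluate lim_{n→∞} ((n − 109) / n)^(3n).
lim = e^(−327)

Rewrite as (1 − 109/n)^(3n). By the standard limit (1 + x/n)^n → e^x, we have (1 − 109/n)^n → e^(−109), and raising to the 3rd power gives e^(−327).
More precisely, ln[(1 − 109/n)^(3n)] = 3n · ln(1 − 109/n) = 3n · (-109/n + O(1/n^2)) = -327 + O(1/n) → -327.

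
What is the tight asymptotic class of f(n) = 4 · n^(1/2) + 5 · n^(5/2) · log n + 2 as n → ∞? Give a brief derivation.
f(n) ∈ Θ(n^(5/2) · log n)

Compare the terms by growth order. For large n, n^a · (log n)^b dominates n^a' · (log n)^b' iff a > a', or (a = a' and b > b'). Ranking the 3 terms shows the dominant one is 5 · n^(5/2) · log n. Hence f(n) ∈ Θ(n^(5/2) · log n).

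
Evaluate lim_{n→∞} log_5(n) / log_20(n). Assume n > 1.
lim = ln(20) / ln(5) = log_5(20)

Change of base: log_5(n) = ln n / ln 5 and log_20(n) = ln n / ln 20. The ratio is (ln n / ln 5) · (ln 20 / ln n) = ln 20 / ln 5, a constant independent of n. So the limit is ln 20 / ln 5 = log_5(20).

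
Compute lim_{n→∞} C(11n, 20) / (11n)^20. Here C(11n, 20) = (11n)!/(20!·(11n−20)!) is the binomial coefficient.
lim = 1/20! = 1/2432902008176640000

With N = 11n → ∞: C(N, 20) / N^20 = [N(N−1)…(N−19)] / (20! · N^20) = (1/20!) · 1 · (1 − 1/(11n)) · … · (1 − 19/(11n)). Each factor → 1 as N → ∞, so the limit is 1/20! = 1/2432902008176640000.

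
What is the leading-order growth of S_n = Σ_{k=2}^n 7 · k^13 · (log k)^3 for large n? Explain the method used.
S_n ~ n^14 · (log n)^3 / 2

By integral comparison, S_n = ∫_1^n 7 · x^13 · (log x)^3 dx + O(n^13 · (log n)^3). For the integral, the leading term of ∫_1^n x^13 (log x)^3 dx is n^14/14 · (log n)^3 (by repeated integration by parts; each step lowers the log-exponent and produces a relatively O(1/log n) correction). Hence S_n ~ n^14 · (log n)^3 / 2.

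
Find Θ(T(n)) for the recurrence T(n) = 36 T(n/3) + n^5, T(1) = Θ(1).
T(n) = Θ(n^5)

log_3 36 ≈ 3.262. f(n) = n^5 dominates n^(log_3 36) since 5 > 3.262, and the regularity condition a·f(n/b) = 36·(n/3)^5 = (36/243)·n^5 ≤ c·f(n) holds with c = 36/243 ≈ 0.148 < 1. So this is Case 3: T(n) = Θ(f(n)) = Θ(n^5).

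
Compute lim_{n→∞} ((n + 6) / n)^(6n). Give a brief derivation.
lim = e^36

Rewrite as (1 + 6/n)^(6n). By the standard limit (1 + x/n)^n → e^x, we have (1 + 6/n)^n → e^6, and raising to the 6th power gives e^36.
More precisely, ln[(1 + 6/n)^(6n)] = 6n · ln(1 + 6/n) = 6n · (6/n + O(1/n^2)) = 36 + O(1/n) → 36.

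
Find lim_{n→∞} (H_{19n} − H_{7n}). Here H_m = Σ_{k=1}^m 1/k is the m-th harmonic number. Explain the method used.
lim = ln(19/7)

Euler-Maclaurin gives H_m = ln m + γ + 1/(2m) + O(1/m^2). The γ and O(1/m) terms cancel in the difference:
  H_{19n} − H_{7n} = ln(19n) − ln(7n) + O(1/n) = ln(19/7) + O(1/n).
Hence the limit is ln(19/7).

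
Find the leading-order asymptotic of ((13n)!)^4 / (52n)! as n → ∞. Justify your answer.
((13n)!)^4/(52n)! ~ ((2π·13n)^(3/2) / 2) · 4^(−4·13n)  →  0

Write N = 13n. Stirling: N! ~ sqrt(2π N)(N/e)^N and (4N)! ~ sqrt(2π·4N)·(4N/e)^(4N).
  (N!)^4/(4N)! ~ (2π N)^(4/2) (N/e)^(4N) / [sqrt(2π·4N) (4N/e)^(4N)]
     = (2π N)^(4/2) / sqrt(2π·4N) · (N/(4N))^(4N)
     = (2π N)^((4−1)/2) / 2 · 4^(−4N).
Since 4^4 > 1, the factor 4^(−4N) decays exponentially, so the ratio → 0. Substituting N = 13n gives the stated form.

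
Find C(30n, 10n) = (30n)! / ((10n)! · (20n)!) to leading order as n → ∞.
C(30n, 10n) ~ (27/4)^(10n) · sqrt(3/(4π·10n))

Write N = 10n. Apply Stirling to each factorial:
  (3N)! ~ sqrt(2π·3N) · (3N/e)^(3N),
  N! ~ sqrt(2π N) · (N/e)^N,
  (2N)! ~ sqrt(2π·2N) · (2N/e)^(2N).
The exponential factors combine to (3N)^(3N) / (N^N · (2N)^(2N)) = 3^(3N)/2^(2N) = (3^3/2^2)^N = (27/4)^N.
The square-root prefactors combine to sqrt(2π·3N) / (sqrt(2π N)·sqrt(2π·2N)) = sqrt(3 / (2π·2·N)) = sqrt(3/(4π·10n)).
Substituting N = 10n: C(30n, 10n) ~ (27/4)^(10n) · sqrt(3/(4π·10n)).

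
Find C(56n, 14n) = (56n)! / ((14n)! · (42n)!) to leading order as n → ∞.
C(56n, 14n) ~ (256/27)^(14n) · sqrt(2/(3π·14n))

Write N = 14n. Apply Stirling to each factorial:
  (4N)! ~ sqrt(2π·4N) · (4N/e)^(4N),
  N! ~ sqrt(2π N) · (N/e)^N,
  (3N)! ~ sqrt(2π·3N) · (3N/e)^(3N).
The exponential factors combine to (4N)^(4N) / (N^N · (3N)^(3N)) = 4^(4N)/3^(3N) = (4^4/3^3)^N = (256/27)^N.
The square-root prefactors combine to sqrt(2π·4N) / (sqrt(2π N)·sqrt(2π·3N)) = sqrt(4 / (2π·3·N)) = sqrt(2/(3π·14n)).
Substituting N = 14n: C(56n, 14n) ~ (256/27)^(14n) · sqrt(2/(3π·14n)).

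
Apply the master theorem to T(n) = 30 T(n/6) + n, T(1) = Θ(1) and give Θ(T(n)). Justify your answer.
T(n) = Θ(n^(log_6 30))

Master theorem: compare f(n) = n to n^(log_6 30) where log_6 30 ≈ 1.898. Since 1 < log_6 30, we have f(n) = O(n^(log_6 30 − ε)) for some ε > 0 — Case 1. Hence T(n) = Θ(n^(log_6 30)).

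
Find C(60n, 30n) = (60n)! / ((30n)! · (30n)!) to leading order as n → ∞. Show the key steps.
C(60n, 30n) ~ (4)^(30n) · sqrt(1/(π·30n))

Write N = 30n. Apply Stirling to each factorial:
  (2N)! ~ sqrt(2π·2N) · (2N/e)^(2N),
  N! ~ sqrt(2π N) · (N/e)^N,
  (1N)! ~ sqrt(2π·1N) · (1N/e)^(1N).
The exponential factors combine to (2N)^(2N) / (N^N · (1N)^(1N)) = 2^(2N)/1^(1N) = (2^2/1^1)^N = (4)^N.
The square-root prefactors combine to sqrt(2π·2N) / (sqrt(2π N)·sqrt(2π·1N)) = sqrt(2 / (2π·1·N)) = sqrt(1/(π·30n)).
Substituting N = 30n: C(60n, 30n) ~ (4)^(30n) · sqrt(1/(π·30n)).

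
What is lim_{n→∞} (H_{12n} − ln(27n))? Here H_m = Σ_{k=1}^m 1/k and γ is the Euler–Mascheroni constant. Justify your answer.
lim = ln(4/9) + γ

By Euler-Maclaurin, H_m = ln m + γ + O(1/m). So
  H_{12n} − ln(27n) = ln(12n) + γ − ln(27n) + O(1/n)
                       = ln(12/27) + γ + O(1/n).
Hence the limit is ln(12/27) + γ (= ln(4/9)).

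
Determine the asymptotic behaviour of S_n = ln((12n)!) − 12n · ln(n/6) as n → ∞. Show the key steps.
S_n ~ 12n · (ln 72 − 1) + O(ln n)

Stirling: ln((12n)!) = 12n ln(12n) − 12n + O(ln n).
  S_n = 12n ln(12n) − 12n − 12n ln(n/6) + O(ln n)
      = 12n ln(12n) − 12n ln n + 12n ln 6 − 12n + O(ln n)
      = 12n ln 12 + 12n ln 6 − 12n + O(ln n)
      = 12n (ln 72 − 1) + O(ln n).
Numerically ln(72) − 1 ≈ 3.2767.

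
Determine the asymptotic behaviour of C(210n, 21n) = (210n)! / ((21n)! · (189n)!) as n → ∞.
C(210n, 21n) ~ (10000000000/387420489)^(21n) · sqrt(5/(9π·21n))

Write N = 21n. Apply Stirling to each factorial:
  (10N)! ~ sqrt(2π·10N) · (10N/e)^(10N),
  N! ~ sqrt(2π N) · (N/e)^N,
  (9N)! ~ sqrt(2π·9N) · (9N/e)^(9N).
The exponential factors combine to (10N)^(10N) / (N^N · (9N)^(9N)) = 10^(10N)/9^(9N) = (10^10/9^9)^N = (10000000000/387420489)^N.
The square-root prefactors combine to sqrt(2π·10N) / (sqrt(2π N)·sqrt(2π·9N)) = sqrt(10 / (2π·9·N)) = sqrt(5/(9π·21n)).
Substituting N = 21n: C(210n, 21n) ~ (10000000000/387420489)^(21n) · sqrt(5/(9π·21n)).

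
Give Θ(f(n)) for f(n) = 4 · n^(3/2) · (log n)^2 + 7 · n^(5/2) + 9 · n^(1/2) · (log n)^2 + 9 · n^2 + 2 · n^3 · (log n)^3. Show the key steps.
f(n) ∈ Θ(n^3 · (log n)^3)

Compare the terms by growth order. For large n, n^a · (log n)^b dominates n^a' · (log n)^b' iff a > a', or (a = a' and b > b'). Ranking the 5 terms shows the dominant one is 2 · n^3 · (log n)^3. Hence f(n) ∈ Θ(n^3 · (log n)^3).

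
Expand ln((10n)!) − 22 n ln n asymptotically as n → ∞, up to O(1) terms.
ln((10n)!) − 22 n ln n = −12 n ln n + 10(ln 10 − 1) n + (1/2) ln(2π·10n) + O(1/n)

Stirling: ln((10n)!) = 10n ln(10n) − 10n + (1/2) ln(2π·10n) + O(1/n).
Expand 10n ln(10n) = 10n (ln n + ln 10) = 10n ln n + 10n ln 10.
Subtract 22n ln n: leading term is (10 − 22) n ln n = −12 n ln n. The next term is 10n ln 10 − 10n = 10(ln 10 − 1) n. Then the (1/2) ln(2π·10n) correction.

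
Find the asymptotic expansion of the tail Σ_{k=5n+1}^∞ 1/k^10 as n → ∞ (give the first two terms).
Σ_{k>5n} 1/k^10 = 1/(9 · (5n)^9) − 1/(2 · (5n)^10) + O(1/(5n)^11)

Compare to the integral: ∫_{5n}^∞ x^(−10) dx = [−x^(−9)/9]_{5n}^∞ = 1/((10−1)·(5n)^9). The Euler-Maclaurin correction adds −f(5n)/2 = −1/(2·(5n)^10). Euler-Maclaurin then gives
  Σ_{k>5n} 1/k^10 = ∫_{5n}^∞ dx/x^10 − 1/(2·(5n)^10) + O(1/(5n)^11).
(Equivalently this is ζ(10) − Σ_{k≤5n} 1/k^10.)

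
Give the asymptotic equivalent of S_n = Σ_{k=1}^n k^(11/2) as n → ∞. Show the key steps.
S_n ~ (2/13) · n^(13/2)

Integral comparison: Σ_{k=1}^n k^(11/2) = ∫_0^n x^(11/2) dx + O(n^(11/2)). The integral is n^(1 + 11/2) / (1 + 11/2) = n^((11+2)/2) / ((11+2)/2) = (2/13) · n^(13/2).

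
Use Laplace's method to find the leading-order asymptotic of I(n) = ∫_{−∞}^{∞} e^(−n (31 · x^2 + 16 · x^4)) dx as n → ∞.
I(n) ~ sqrt(π/(31n))

φ(x) = 31 · x^2 + 16 · x^4 has its unique global minimum at x* = 0 (since φ'(x) = 62x + 64x^3 = 0 only at x = 0 for real x with both coefficients positive, and φ → ∞ as |x| → ∞). At x* = 0, φ(0) = 0 and φ''(0) = 62. Laplace's method then gives
  I(n) ~ sqrt(2π / (n · φ''(0))) · e^(−n φ(0)) = sqrt(2π / (62n)) = sqrt(π/(31n)).
The 16 · x^4 term contributes only at subleading order (an O(1/n) relative correction).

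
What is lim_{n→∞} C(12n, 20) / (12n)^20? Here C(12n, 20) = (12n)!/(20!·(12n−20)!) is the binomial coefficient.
lim = 1/20! = 1/2432902008176640000

With N = 12n → ∞: C(N, 20) / N^20 = [N(N−1)…(N−19)] / (20! · N^20) = (1/20!) · 1 · (1 − 1/(12n)) · … · (1 − 19/(12n)). Each factor → 1 as N → ∞, so the limit is 1/20! = 1/2432902008176640000.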